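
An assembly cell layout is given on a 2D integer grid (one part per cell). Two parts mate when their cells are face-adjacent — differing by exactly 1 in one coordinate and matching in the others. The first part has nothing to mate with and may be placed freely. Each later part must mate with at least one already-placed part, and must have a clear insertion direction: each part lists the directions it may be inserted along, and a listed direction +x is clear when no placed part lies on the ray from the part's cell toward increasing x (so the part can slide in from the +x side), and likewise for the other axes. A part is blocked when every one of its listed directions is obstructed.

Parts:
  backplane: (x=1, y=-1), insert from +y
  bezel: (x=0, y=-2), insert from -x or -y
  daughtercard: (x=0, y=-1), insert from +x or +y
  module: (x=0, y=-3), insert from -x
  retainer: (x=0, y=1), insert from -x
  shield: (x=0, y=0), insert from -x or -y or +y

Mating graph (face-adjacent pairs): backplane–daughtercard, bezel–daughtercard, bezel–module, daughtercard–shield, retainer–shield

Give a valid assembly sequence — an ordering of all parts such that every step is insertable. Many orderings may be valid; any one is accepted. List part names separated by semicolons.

retainer; shield; daughtercard; bezel; module; backplane

1. retainer@(0, 1) [-x clear] — {retainer}
2. shield@(0, 0) [-x clear] — {retainer, shield}
3. daughtercard@(0, -1) [+x clear] — {daughtercard, retainer, shield}
4. bezel@(0, -2) [-x clear] — {bezel, daughtercard, retainer, shield}
5. module@(0, -3) [-x clear] — {bezel, daughtercard, module, retainer, shield}
6. backplane@(1, -1) [+y clear] — {backplane, bezel, daughtercard, module, retainer, shield}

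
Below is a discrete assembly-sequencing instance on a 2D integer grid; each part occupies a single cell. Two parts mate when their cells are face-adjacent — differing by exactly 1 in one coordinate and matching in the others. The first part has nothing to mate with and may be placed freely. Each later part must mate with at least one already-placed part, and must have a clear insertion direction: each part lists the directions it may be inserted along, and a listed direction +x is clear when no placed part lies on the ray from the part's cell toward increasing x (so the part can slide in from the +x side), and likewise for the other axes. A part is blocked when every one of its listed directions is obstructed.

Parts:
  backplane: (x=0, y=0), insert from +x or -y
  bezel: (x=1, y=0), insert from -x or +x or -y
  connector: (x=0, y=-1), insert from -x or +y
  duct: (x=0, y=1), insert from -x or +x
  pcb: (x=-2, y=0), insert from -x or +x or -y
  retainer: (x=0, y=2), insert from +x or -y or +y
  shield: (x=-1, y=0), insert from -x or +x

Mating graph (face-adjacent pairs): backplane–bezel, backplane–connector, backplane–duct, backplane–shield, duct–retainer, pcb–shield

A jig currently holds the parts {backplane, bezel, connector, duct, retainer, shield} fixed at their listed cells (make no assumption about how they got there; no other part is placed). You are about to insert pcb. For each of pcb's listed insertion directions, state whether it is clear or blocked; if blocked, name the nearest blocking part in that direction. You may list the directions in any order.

-x: ray from pcb(-2, 0) has no placed part ⇒ clear
+x: nearest on ray is shield@(-1, 0) ⇒ blocked
-y: ray from pcb(-2, 0) has no placed part ⇒ clear

+x: blocked by shield; -x: clear; -y: clear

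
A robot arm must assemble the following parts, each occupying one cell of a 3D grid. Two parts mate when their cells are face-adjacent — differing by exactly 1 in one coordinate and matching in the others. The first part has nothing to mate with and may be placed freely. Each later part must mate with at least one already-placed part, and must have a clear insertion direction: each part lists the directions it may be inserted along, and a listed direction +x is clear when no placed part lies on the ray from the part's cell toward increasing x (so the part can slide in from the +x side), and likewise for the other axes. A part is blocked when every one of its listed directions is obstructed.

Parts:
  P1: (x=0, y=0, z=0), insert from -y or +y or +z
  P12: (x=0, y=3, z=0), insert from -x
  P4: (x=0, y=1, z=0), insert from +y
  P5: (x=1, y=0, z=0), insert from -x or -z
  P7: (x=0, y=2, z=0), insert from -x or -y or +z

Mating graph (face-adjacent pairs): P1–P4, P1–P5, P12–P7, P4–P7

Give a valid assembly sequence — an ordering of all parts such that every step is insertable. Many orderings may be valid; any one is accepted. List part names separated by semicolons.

1. P5@(1, 0, 0) [-x clear] — {P5}
2. P1@(0, 0, 0) [-y clear] — {P1, P5}
3. P4@(0, 1, 0) [+y clear] — {P1, P4, P5}
4. P7@(0, 2, 0) [-x clear] — {P1, P4, P5, P7}
5. P12@(0, 3, 0) [-x clear] — {P1, P12, P4, P5, P7}

P5; P1; P4; P7; P12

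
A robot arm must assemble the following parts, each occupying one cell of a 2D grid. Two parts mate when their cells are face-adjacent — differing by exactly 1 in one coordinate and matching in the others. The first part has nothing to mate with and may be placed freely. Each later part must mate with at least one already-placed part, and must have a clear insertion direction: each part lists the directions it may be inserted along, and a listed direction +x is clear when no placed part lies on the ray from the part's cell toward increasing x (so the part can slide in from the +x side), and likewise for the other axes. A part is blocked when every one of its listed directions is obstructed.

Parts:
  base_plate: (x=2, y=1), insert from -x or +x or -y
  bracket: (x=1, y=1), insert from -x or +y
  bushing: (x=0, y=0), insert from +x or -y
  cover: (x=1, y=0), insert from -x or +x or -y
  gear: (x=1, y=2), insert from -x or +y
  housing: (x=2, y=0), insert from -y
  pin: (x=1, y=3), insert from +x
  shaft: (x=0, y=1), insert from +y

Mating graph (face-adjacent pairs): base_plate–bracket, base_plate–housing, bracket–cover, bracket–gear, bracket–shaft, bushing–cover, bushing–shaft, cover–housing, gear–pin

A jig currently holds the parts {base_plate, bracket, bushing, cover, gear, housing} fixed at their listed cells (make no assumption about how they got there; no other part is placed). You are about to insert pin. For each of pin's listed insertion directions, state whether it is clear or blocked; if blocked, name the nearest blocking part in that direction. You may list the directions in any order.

+x: clear

+x: ray from pin(1, 3) has no placed part ⇒ clear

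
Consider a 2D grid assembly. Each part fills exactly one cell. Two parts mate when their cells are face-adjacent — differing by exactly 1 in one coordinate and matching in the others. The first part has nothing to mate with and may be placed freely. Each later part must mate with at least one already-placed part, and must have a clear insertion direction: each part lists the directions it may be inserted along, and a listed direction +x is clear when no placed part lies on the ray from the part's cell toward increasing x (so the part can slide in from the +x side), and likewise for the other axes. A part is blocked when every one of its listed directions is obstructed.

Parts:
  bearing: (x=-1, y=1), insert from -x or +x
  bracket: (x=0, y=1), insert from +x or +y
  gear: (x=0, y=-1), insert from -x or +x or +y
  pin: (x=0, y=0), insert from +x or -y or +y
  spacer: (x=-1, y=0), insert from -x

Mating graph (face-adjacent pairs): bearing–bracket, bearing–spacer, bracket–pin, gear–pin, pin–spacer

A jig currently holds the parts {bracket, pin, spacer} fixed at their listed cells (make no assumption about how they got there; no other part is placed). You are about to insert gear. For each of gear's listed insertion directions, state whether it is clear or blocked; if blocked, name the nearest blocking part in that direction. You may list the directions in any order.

-x: ray from gear(0, -1) has no placed part ⇒ clear
+x: ray from gear(0, -1) has no placed part ⇒ clear
+y: nearest on ray is pin@(0, 0) ⇒ blocked

+x: clear; +y: blocked by pin; -x: clear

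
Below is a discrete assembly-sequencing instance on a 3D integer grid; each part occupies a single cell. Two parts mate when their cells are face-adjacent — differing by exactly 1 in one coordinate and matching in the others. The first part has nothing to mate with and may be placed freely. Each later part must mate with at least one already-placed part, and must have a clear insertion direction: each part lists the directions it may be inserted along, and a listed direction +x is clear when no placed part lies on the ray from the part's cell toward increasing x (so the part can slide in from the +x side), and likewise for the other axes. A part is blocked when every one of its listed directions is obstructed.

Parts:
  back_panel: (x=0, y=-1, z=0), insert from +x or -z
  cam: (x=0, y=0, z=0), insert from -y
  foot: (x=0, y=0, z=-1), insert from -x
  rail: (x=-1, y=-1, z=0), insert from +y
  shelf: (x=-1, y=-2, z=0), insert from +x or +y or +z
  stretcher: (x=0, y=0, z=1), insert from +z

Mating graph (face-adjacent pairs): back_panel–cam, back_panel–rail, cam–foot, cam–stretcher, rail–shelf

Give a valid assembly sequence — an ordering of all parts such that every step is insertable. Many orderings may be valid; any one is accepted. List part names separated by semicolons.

1. cam@(0, 0, 0) [-y clear] — {cam}
2. back_panel@(0, -1, 0) [+x clear] — {back_panel, cam}
3. rail@(-1, -1, 0) [+y clear] — {back_panel, cam, rail}
4. foot@(0, 0, -1) [-x clear] — {back_panel, cam, foot, rail}
5. stretcher@(0, 0, 1) [+z clear] — {back_panel, cam, foot, rail, stretcher}
6. shelf@(-1, -2, 0) [+x clear] — {back_panel, cam, foot, rail, shelf, stretcher}

cam; back_panel; rail; foot; stretcher; shelf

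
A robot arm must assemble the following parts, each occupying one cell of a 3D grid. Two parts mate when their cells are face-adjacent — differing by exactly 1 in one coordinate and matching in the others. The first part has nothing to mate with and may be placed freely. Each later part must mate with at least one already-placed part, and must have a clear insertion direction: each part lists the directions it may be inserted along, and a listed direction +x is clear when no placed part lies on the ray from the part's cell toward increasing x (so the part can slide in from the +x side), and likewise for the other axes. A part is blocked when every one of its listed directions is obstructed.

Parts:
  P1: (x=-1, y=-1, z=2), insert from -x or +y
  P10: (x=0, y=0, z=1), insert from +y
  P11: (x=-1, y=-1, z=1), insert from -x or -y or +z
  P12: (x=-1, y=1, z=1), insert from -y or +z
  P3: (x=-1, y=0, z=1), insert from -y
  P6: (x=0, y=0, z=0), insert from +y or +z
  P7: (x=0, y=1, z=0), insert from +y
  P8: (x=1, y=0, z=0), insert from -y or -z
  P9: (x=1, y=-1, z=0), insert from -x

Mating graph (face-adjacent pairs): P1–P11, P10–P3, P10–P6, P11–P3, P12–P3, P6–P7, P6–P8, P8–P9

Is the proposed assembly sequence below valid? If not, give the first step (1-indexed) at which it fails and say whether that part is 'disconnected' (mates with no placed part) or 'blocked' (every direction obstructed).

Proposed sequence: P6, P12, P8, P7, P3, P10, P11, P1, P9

Invalid at step 2 (disconnected)

1. P6@(0, 0, 0) [+y clear] — {P6}
2. P12@(-1, 1, 1) — no placed neighbour ⇒ disconnected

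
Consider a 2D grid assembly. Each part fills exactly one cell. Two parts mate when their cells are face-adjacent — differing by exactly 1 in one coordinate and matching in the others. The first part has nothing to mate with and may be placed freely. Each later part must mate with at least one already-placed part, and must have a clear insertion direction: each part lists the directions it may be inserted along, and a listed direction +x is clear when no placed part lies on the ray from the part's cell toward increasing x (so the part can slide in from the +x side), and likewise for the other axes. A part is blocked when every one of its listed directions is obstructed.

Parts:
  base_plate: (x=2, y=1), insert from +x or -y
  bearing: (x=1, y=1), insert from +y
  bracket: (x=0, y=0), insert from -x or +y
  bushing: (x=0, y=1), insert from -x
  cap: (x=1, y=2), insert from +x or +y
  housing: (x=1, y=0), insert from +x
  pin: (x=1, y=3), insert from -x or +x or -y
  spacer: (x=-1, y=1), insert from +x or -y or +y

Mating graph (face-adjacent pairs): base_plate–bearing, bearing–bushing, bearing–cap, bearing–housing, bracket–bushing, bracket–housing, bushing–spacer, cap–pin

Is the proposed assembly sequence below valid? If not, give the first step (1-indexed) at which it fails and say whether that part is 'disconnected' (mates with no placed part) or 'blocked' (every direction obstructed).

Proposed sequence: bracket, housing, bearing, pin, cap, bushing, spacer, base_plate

1. bracket@(0, 0) [-x clear] — {bracket}
2. housing@(1, 0) [+x clear] — {bracket, housing}
3. bearing@(1, 1) [+y clear] — {bearing, bracket, housing}
4. pin@(1, 3) — no placed neighbour ⇒ disconnected

Invalid at step 4 (disconnected)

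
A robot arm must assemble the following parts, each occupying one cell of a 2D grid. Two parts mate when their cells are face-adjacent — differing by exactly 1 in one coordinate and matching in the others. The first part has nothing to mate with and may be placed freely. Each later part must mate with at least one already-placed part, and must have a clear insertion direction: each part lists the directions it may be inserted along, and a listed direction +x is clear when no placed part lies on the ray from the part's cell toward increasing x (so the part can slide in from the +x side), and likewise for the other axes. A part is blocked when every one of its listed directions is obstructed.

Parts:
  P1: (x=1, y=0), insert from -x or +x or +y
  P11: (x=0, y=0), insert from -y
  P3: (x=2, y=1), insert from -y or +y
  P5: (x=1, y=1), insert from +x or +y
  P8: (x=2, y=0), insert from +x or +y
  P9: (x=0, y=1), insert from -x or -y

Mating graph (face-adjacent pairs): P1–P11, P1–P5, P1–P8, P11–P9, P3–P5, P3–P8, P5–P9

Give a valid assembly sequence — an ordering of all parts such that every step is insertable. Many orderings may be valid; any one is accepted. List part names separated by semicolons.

1. P8@(2, 0) [+x clear] — {P8}
2. P3@(2, 1) [+y clear] — {P3, P8}
3. P1@(1, 0) [-x clear] — {P1, P3, P8}
4. P5@(1, 1) [+y clear] — {P1, P3, P5, P8}
5. P9@(0, 1) [-x clear] — {P1, P3, P5, P8, P9}
6. P11@(0, 0) [-y clear] — {P1, P11, P3, P5, P8, P9}

P8; P3; P1; P5; P9; P11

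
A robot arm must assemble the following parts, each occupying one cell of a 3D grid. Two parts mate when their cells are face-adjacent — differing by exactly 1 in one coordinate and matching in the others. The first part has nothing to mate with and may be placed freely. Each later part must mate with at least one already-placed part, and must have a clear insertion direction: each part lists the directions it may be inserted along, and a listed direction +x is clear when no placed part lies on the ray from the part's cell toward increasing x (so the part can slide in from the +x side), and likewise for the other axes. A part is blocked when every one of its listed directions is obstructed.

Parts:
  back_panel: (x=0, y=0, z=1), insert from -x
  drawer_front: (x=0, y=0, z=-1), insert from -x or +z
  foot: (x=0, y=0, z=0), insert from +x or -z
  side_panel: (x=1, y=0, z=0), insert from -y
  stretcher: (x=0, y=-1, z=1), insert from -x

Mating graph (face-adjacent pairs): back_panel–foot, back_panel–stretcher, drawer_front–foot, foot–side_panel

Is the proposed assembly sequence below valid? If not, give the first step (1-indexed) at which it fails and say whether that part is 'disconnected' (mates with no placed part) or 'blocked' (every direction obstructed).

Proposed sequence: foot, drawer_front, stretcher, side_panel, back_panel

1. foot@(0, 0, 0) [+x clear] — {foot}
2. drawer_front@(0, 0, -1) [-x clear] — {drawer_front, foot}
3. stretcher@(0, -1, 1) — no placed neighbour ⇒ disconnected

Invalid at step 3 (disconnected)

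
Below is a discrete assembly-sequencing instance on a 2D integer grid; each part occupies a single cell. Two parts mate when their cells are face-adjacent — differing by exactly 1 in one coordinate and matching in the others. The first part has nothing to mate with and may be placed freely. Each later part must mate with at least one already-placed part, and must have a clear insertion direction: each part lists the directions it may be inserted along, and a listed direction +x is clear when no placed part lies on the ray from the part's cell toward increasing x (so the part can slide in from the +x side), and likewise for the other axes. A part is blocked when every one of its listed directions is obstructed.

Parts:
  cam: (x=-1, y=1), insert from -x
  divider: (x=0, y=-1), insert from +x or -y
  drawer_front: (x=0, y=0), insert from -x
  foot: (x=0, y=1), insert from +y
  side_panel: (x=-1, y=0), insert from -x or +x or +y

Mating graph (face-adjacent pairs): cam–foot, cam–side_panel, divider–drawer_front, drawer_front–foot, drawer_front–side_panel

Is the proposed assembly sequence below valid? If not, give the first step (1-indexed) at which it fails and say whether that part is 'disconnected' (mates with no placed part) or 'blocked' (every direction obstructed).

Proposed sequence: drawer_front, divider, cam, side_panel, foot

1. drawer_front@(0, 0) [-x clear] — {drawer_front}
2. divider@(0, -1) [+x clear] — {divider, drawer_front}
3. cam@(-1, 1) — no placed neighbour ⇒ disconnected

Invalid at step 3 (disconnected)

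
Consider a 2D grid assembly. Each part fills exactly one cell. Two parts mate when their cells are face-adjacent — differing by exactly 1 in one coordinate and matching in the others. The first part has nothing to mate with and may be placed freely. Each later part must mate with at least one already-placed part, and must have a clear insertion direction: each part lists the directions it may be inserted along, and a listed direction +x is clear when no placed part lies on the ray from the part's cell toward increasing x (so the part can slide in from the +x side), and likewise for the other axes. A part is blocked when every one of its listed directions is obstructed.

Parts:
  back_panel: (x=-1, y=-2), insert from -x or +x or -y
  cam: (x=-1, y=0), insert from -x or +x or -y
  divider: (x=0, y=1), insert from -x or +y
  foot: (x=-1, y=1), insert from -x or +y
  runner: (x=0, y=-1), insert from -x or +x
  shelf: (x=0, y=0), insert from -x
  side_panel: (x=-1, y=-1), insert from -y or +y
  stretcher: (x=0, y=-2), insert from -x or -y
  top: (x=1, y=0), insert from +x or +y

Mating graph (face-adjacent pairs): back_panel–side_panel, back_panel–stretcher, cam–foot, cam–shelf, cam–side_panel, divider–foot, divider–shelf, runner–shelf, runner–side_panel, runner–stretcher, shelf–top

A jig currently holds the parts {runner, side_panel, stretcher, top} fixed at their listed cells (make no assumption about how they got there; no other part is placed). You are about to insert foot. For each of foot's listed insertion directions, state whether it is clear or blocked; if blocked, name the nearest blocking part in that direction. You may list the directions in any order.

+y: clear; -x: clear

-x: ray from foot(-1, 1) has no placed part ⇒ clear
+y: ray from foot(-1, 1) has no placed part ⇒ clear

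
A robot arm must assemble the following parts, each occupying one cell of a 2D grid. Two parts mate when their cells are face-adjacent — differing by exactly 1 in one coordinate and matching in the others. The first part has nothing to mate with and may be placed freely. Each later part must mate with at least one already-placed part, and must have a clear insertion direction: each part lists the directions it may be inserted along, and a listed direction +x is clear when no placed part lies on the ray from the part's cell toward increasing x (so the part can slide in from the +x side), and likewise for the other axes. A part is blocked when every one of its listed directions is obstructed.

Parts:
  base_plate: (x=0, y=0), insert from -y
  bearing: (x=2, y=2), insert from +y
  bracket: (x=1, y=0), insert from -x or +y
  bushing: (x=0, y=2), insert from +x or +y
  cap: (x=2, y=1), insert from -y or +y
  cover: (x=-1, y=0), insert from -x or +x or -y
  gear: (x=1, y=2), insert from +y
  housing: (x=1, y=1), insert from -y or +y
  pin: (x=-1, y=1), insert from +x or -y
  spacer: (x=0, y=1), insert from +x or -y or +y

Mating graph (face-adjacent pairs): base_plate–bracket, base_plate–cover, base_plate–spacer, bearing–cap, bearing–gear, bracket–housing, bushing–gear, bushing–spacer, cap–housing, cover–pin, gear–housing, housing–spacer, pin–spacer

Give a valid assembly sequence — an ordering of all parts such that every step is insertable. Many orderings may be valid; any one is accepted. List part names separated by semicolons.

cover; base_plate; bracket; pin; housing; gear; spacer; bushing; bearing; cap

1. cover@(-1, 0) [-x clear] — {cover}
2. base_plate@(0, 0) [-y clear] — {base_plate, cover}
3. bracket@(1, 0) [+y clear] — {base_plate, bracket, cover}
4. pin@(-1, 1) [+x clear] — {base_plate, bracket, cover, pin}
5. housing@(1, 1) [+y clear] — {base_plate, bracket, cover, housing, pin}
6. gear@(1, 2) [+y clear] — {base_plate, bracket, cover, gear, housing, pin}
7. spacer@(0, 1) [+y clear] — {base_plate, bracket, cover, gear, housing, pin, spacer}
8. bushing@(0, 2) [+y clear] — {base_plate, bracket, bushing, cover, gear, housing, pin, spacer}
9. bearing@(2, 2) [+y clear] — {base_plate, bearing, bracket, bushing, cover, gear, housing, pin, spacer}
10. cap@(2, 1) [-y clear] — {base_plate, bearing, bracket, bushing, cap, cover, gear, housing, pin, spacer}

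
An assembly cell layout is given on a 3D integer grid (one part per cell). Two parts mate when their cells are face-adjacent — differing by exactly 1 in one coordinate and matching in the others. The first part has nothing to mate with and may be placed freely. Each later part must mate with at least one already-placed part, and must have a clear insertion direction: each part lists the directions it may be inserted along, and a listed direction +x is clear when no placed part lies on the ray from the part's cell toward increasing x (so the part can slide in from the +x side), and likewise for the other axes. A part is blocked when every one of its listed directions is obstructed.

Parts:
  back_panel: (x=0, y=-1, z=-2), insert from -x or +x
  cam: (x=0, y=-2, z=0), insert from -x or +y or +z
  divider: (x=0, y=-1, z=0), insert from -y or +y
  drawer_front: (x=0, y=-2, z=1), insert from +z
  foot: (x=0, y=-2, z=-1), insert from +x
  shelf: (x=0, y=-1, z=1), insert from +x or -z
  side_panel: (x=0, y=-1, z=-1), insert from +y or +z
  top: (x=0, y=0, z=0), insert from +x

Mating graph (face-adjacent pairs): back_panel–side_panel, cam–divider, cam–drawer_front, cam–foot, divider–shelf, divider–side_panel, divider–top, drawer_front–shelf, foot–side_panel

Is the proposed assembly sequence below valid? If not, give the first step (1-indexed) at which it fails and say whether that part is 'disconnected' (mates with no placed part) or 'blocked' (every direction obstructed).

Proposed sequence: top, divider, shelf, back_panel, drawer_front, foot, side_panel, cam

1. top@(0, 0, 0) [+x clear] — {top}
2. divider@(0, -1, 0) [-y clear] — {divider, top}
3. shelf@(0, -1, 1) [+x clear] — {divider, shelf, top}
4. back_panel@(0, -1, -2) — no placed neighbour ⇒ disconnected

Invalid at step 4 (disconnected)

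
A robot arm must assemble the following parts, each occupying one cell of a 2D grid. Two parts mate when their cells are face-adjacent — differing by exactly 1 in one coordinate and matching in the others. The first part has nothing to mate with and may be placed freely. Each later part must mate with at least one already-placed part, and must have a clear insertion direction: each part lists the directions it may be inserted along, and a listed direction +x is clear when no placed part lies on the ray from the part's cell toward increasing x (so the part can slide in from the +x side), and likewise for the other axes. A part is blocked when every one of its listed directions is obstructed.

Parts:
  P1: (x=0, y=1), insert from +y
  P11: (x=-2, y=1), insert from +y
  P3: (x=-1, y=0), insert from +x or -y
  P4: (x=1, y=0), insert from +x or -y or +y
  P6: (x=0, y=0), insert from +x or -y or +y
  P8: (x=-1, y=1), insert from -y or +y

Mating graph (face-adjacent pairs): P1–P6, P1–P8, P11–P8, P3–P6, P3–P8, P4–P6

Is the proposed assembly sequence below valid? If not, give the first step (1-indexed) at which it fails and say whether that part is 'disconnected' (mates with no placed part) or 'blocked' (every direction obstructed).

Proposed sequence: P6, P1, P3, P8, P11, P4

Valid

1. P6@(0, 0) [+x clear] — {P6}
2. P1@(0, 1) [+y clear] — {P1, P6}
3. P3@(-1, 0) [-y clear] — {P1, P3, P6}
4. P8@(-1, 1) [+y clear] — {P1, P3, P6, P8}
5. P11@(-2, 1) [+y clear] — {P1, P11, P3, P6, P8}
6. P4@(1, 0) [+x clear] — {P1, P11, P3, P4, P6, P8}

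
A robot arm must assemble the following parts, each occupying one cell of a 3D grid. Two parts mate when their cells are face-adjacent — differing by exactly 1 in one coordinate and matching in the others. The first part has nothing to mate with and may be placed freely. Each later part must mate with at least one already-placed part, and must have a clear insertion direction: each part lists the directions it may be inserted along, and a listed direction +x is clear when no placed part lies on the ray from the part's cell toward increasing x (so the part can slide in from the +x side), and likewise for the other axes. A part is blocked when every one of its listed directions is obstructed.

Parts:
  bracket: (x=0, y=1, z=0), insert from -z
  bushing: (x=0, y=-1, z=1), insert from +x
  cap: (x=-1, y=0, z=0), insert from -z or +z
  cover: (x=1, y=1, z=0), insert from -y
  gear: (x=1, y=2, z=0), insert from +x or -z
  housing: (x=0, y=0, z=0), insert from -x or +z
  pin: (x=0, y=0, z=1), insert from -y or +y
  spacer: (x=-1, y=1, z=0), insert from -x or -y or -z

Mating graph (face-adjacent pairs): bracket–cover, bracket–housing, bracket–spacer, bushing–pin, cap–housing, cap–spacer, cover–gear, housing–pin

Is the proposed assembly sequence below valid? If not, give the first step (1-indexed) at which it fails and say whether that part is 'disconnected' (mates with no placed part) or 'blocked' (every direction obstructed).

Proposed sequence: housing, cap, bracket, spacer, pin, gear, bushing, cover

Invalid at step 6 (disconnected)

1. housing@(0, 0, 0) [-x clear] — {housing}
2. cap@(-1, 0, 0) [-z clear] — {cap, housing}
3. bracket@(0, 1, 0) [-z clear] — {bracket, cap, housing}
4. spacer@(-1, 1, 0) [-x clear] — {bracket, cap, housing, spacer}
5. pin@(0, 0, 1) [-y clear] — {bracket, cap, housing, pin, spacer}
6. gear@(1, 2, 0) — no placed neighbour ⇒ disconnected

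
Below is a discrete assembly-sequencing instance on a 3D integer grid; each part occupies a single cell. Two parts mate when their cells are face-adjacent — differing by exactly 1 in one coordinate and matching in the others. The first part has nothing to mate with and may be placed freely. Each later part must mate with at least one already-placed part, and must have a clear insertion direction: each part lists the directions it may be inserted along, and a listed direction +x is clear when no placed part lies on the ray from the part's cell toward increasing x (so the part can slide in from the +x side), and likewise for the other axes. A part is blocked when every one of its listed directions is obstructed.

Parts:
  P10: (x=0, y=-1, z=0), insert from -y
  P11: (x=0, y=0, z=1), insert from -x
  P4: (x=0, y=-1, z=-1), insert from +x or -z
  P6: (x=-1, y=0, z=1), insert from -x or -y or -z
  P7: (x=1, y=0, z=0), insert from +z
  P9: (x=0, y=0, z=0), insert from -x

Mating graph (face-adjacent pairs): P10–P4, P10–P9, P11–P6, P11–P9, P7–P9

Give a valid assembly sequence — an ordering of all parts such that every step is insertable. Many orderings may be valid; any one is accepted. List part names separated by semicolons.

1. P10@(0, -1, 0) [-y clear] — {P10}
2. P4@(0, -1, -1) [+x clear] — {P10, P4}
3. P9@(0, 0, 0) [-x clear] — {P10, P4, P9}
4. P7@(1, 0, 0) [+z clear] — {P10, P4, P7, P9}
5. P11@(0, 0, 1) [-x clear] — {P10, P11, P4, P7, P9}
6. P6@(-1, 0, 1) [-x clear] — {P10, P11, P4, P6, P7, P9}

P10; P4; P9; P7; P11; P6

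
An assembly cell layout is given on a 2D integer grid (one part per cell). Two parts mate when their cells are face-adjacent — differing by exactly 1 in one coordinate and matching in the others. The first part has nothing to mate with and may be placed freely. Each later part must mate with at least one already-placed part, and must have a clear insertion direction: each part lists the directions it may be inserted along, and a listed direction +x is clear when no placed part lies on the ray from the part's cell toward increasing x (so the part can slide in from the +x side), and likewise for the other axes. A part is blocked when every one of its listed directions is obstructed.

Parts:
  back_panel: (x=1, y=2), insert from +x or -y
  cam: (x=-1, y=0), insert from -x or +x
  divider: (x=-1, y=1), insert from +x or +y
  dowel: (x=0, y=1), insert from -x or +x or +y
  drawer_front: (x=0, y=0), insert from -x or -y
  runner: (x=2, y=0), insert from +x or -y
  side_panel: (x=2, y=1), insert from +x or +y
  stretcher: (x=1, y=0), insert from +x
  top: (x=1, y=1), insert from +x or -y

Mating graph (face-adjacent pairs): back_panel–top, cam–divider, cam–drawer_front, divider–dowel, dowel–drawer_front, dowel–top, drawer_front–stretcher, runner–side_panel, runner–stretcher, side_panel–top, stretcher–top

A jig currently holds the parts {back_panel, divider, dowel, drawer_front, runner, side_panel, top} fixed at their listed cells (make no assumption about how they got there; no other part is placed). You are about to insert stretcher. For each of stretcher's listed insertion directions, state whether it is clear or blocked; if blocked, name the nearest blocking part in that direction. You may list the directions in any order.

+x: nearest on ray is runner@(2, 0) ⇒ blocked

+x: blocked by runner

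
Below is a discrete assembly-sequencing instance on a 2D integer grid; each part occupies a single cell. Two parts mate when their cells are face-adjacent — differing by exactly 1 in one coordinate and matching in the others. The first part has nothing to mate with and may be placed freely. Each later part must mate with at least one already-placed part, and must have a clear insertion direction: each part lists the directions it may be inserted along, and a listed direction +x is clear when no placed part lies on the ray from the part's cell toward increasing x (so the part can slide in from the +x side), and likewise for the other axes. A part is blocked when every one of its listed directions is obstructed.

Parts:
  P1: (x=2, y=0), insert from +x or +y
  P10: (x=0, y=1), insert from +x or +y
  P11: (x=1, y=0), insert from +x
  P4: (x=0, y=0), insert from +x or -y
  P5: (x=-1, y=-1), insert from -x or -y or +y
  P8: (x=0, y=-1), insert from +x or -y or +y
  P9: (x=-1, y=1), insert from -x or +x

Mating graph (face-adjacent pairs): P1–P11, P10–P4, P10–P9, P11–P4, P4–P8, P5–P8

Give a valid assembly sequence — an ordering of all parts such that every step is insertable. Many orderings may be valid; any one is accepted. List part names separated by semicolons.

P10; P4; P11; P8; P1; P5; P9

1. P10@(0, 1) [+x clear] — {P10}
2. P4@(0, 0) [+x clear] — {P10, P4}
3. P11@(1, 0) [+x clear] — {P10, P11, P4}
4. P8@(0, -1) [+x clear] — {P10, P11, P4, P8}
5. P1@(2, 0) [+x clear] — {P1, P10, P11, P4, P8}
6. P5@(-1, -1) [-x clear] — {P1, P10, P11, P4, P5, P8}
7. P9@(-1, 1) [-x clear] — {P1, P10, P11, P4, P5, P8, P9}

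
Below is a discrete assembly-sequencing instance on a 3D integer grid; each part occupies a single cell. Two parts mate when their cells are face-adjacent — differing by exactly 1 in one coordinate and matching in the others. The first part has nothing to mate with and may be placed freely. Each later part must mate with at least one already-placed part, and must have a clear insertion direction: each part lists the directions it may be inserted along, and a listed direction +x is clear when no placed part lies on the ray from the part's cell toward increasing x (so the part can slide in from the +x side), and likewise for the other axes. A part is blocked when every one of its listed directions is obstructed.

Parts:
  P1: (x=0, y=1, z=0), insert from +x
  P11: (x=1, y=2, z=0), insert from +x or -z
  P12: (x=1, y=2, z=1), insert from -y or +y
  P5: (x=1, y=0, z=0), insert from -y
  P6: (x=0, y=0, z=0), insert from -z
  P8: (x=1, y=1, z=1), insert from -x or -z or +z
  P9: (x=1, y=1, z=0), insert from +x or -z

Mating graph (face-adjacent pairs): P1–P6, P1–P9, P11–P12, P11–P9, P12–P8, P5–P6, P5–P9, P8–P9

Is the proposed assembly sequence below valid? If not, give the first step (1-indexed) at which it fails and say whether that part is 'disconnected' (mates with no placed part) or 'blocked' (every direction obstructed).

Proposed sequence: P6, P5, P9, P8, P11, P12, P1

1. P6@(0, 0, 0) [-z clear] — {P6}
2. P5@(1, 0, 0) [-y clear] — {P5, P6}
3. P9@(1, 1, 0) [+x clear] — {P5, P6, P9}
4. P8@(1, 1, 1) [-x clear] — {P5, P6, P8, P9}
5. P11@(1, 2, 0) [+x clear] — {P11, P5, P6, P8, P9}
6. P12@(1, 2, 1) [+y clear] — {P11, P12, P5, P6, P8, P9}
7. P1@(0, 1, 0) — +x all obstructed ⇒ blocked

Invalid at step 7 (blocked)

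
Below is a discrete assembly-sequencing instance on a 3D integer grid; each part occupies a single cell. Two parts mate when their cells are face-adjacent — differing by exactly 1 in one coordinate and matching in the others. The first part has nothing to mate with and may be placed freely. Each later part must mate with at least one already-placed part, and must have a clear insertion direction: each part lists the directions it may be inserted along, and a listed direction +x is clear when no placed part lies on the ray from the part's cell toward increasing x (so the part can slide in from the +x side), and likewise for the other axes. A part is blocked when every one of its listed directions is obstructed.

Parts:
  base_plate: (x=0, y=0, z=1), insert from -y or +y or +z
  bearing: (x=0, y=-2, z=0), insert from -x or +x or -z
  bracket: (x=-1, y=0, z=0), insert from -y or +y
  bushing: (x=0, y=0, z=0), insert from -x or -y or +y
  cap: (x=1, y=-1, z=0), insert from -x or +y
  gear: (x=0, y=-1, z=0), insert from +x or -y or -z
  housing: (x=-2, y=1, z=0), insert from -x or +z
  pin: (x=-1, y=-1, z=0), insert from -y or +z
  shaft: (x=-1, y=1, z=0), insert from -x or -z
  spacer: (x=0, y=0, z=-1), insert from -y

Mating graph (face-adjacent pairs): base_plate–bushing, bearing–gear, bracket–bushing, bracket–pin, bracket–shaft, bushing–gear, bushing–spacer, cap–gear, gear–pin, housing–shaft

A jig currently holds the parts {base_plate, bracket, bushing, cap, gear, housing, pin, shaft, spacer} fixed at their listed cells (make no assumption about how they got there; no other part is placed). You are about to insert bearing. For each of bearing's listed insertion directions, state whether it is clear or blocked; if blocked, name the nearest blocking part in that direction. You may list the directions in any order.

+x: clear; -x: clear; -z: clear

-x: ray from bearing(0, -2, 0) has no placed part ⇒ clear
+x: ray from bearing(0, -2, 0) has no placed part ⇒ clear
-z: ray from bearing(0, -2, 0) has no placed part ⇒ clear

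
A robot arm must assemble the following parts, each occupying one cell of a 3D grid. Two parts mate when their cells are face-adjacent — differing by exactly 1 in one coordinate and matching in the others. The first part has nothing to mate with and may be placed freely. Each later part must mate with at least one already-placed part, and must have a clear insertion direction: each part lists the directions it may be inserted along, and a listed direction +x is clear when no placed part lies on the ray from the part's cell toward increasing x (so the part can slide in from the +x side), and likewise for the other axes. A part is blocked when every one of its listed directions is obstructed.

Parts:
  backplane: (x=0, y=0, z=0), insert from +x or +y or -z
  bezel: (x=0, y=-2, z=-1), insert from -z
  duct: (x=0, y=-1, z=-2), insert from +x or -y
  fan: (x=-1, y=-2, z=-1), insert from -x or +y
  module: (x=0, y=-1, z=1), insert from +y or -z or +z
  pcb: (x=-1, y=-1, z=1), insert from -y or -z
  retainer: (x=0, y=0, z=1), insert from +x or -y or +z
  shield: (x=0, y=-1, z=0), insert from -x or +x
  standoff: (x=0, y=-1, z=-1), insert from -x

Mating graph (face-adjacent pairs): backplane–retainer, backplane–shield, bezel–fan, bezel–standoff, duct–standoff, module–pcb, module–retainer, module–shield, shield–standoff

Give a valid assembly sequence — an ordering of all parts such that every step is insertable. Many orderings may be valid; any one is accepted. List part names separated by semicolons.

1. standoff@(0, -1, -1) [-x clear] — {standoff}
2. shield@(0, -1, 0) [-x clear] — {shield, standoff}
3. module@(0, -1, 1) [+y clear] — {module, shield, standoff}
4. retainer@(0, 0, 1) [+x clear] — {module, retainer, shield, standoff}
5. pcb@(-1, -1, 1) [-y clear] — {module, pcb, retainer, shield, standoff}
6. backplane@(0, 0, 0) [+x clear] — {backplane, module, pcb, retainer, shield, standoff}
7. duct@(0, -1, -2) [+x clear] — {backplane, duct, module, pcb, retainer, shield, standoff}
8. bezel@(0, -2, -1) [-z clear] — {backplane, bezel, duct, module, pcb, retainer, shield, standoff}
9. fan@(-1, -2, -1) [-x clear] — {backplane, bezel, duct, fan, module, pcb, retainer, shield, standoff}

standoff; shield; module; retainer; pcb; backplane; duct; bezel; fan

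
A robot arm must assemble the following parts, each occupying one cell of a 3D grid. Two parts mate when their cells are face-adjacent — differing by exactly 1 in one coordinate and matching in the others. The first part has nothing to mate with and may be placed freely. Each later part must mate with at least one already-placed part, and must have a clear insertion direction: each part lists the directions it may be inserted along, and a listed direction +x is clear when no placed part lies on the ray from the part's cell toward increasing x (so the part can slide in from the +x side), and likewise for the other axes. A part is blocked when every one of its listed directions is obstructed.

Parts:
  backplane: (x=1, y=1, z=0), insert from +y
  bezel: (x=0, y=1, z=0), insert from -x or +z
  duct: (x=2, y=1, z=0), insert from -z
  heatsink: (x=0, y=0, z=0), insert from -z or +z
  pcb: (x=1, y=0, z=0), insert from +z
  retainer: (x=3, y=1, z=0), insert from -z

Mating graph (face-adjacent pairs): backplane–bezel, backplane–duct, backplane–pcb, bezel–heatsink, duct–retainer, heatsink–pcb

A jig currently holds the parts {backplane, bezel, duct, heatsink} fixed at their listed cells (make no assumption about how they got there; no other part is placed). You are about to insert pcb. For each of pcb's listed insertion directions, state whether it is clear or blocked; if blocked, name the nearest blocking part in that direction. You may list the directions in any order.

+z: clear

+z: ray from pcb(1, 0, 0) has no placed part ⇒ clear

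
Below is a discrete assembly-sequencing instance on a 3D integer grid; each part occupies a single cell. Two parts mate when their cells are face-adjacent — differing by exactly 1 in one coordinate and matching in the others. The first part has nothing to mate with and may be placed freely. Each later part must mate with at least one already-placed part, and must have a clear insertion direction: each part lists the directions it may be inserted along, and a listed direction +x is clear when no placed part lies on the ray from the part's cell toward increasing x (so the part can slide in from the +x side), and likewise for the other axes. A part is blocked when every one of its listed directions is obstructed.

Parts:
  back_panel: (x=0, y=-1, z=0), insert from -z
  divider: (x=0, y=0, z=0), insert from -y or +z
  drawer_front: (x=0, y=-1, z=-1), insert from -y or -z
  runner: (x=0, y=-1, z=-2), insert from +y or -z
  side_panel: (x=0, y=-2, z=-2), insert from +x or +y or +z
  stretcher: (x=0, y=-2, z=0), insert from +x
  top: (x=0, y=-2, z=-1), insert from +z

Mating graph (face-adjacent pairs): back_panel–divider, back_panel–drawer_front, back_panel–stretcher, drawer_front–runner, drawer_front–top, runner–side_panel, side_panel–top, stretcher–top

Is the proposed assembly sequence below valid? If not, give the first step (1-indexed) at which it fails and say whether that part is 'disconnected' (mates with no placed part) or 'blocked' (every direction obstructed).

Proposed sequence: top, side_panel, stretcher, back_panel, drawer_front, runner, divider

1. top@(0, -2, -1) [+z clear] — {top}
2. side_panel@(0, -2, -2) [+x clear] — {side_panel, top}
3. stretcher@(0, -2, 0) [+x clear] — {side_panel, stretcher, top}
4. back_panel@(0, -1, 0) [-z clear] — {back_panel, side_panel, stretcher, top}
5. drawer_front@(0, -1, -1) [-z clear] — {back_panel, drawer_front, side_panel, stretcher, top}
6. runner@(0, -1, -2) [+y clear] — {back_panel, drawer_front, runner, side_panel, stretcher, top}
7. divider@(0, 0, 0) [+z clear] — {back_panel, divider, drawer_front, runner, side_panel, stretcher, top}

Valid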